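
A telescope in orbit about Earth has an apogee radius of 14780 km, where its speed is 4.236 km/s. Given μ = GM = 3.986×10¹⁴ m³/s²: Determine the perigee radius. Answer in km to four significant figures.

perigee radius ≈ 7368 km

r_a = 1.478×10⁷ m.
Specific energy ε = v²/2 − μ/r = -1.800×10⁷ J/kg, so a = −μ/(2ε) = 1.107×10⁷ m.
The apsides satisfy r_p + r_a = 2a, so the perigee radius is 2a − r_a = 7.368×10⁶ m = 7368.1 km.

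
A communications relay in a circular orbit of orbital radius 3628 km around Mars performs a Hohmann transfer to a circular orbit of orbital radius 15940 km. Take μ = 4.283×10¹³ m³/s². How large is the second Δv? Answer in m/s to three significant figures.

r₁ = 3628 km = 3.628×10⁶ m.
r₂ = 15940 km = 1.594×10⁷ m.
Transfer ellipse a_t = (r₁ + r₂)/2 = 9.784×10⁶ m.
At r₁: circular v_c1 = √(μ/r₁) = 3436 m/s; transfer-periapsis v_p = √[μ(2/r₁ − 1/a_t)] = 4386 m/s.
At r₂: circular v_c2 = √(μ/r₂) = 1639 m/s; transfer-apoapsis v_a = √[μ(2/r₂ − 1/a_t)] = 998.2 m/s.
Δv₂ = v_c2 − v_a = 641.0 m/s.

Δv ≈ 641 m/s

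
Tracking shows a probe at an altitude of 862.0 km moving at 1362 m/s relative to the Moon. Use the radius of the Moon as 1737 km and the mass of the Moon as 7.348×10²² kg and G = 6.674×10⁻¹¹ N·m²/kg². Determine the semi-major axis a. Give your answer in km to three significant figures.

μ = GM = 6.674×10⁻¹¹ × 7.348×10²² = 4.904×10¹² m³/s².
r = 1737 + 862.0 = 2599.0 km = 2.599×10⁶ m.
Specific orbital energy ε = v²/2 − μ/r = (1362)²/2 − 4.904×10¹²/2.599×10⁶ = -9.594×10⁵ J/kg.
Since ε = −μ/(2a), a = −μ/(2ε) = 2.556×10⁶ m = 2555.8 km.

a ≈ 2560 km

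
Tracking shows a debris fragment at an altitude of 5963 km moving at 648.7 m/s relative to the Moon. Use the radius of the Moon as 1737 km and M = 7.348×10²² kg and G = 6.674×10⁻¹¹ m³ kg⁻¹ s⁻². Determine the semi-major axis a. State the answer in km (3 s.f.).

μ = GM = 6.674×10⁻¹¹ × 7.348×10²² = 4.904×10¹² m³/s².
r = 1737 + 5963 = 7700.0 km = 7.700×10⁶ m.
Vis-viva rearranged: 1/a = 2/r − v²/μ = 2.597×10⁻⁷ − 8.581×10⁻⁸ = 1.739×10⁻⁷ m⁻¹.
a = 5.749×10⁶ m = 5749.4 km.

a ≈ 5750 km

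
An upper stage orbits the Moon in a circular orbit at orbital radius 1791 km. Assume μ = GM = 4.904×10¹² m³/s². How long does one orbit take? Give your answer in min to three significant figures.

T ≈ 113 min

r = 1791 km = 1.791×10⁶ m.
Kepler's third law: T = 2π√(r³/μ) = 2π√((1.791×10⁶)³ / 4.904×10¹²).
r³/μ = 1.171×10⁶ s², so T = 2π × 1.082×10³ = 6.801×10³ s.
Converting: 6.801×10³ s ÷ 60.00 = 113.3 min.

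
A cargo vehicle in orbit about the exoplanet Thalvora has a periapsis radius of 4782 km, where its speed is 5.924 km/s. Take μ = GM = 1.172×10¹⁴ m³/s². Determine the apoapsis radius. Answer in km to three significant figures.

r_p = 4.782×10⁶ m.
Specific energy ε = v²/2 − μ/r = -6.962×10⁶ J/kg, so a = −μ/(2ε) = 8.418×10⁶ m.
The apsides satisfy r_p + r_a = 2a, so the apoapsis radius is 2a − r_p = 1.205×10⁷ m = 12053 km.

apoapsis radius ≈ 12100 km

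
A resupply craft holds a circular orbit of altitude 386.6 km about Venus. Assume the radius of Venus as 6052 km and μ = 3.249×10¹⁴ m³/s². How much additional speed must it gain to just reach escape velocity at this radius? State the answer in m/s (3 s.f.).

Δv ≈ 2940 m/s

r = 6052 + 386.6 = 6438.6 km = 6.4386×10⁶ m.
Circular speed v_c = √(μ/r) = 7104 m/s.
Escape speed v_esc = √(2μ/r) = √2 × v_c = 10050 m/s.
Δv = v_esc − v_c = 2942 m/s.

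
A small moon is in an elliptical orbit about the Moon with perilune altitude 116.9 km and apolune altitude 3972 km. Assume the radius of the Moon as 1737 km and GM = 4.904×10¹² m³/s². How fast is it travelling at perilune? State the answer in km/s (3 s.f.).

r_p = 1737 + 116.9 = 1853.9 km = 1.8539×10⁶ m.
r_a = 1737 + 3972 = 5709.0 km = 5.7090×10⁶ m.
Semi-major axis a = (r_p + r_a)/2 = 3781.4 km = 3.781×10⁶ m.
Vis-viva: v² = μ(2/r − 1/a) = 4.904×10¹² × (1.079×10⁻⁶ − 2.644×10⁻⁷) = 3.994×10⁶ m²/s².
v = 1998 m/s = 1.998 km/s.

v ≈ 2.00 km/s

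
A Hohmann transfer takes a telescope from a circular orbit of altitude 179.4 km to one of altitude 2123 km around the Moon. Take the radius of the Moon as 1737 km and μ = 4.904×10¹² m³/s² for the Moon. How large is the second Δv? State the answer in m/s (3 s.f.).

Δv ≈ 209 m/s

r₁ = 1737 + 179.4 = 1916.4 km = 1.9164×10⁶ m.
r₂ = 1737 + 2123 = 3860.0 km = 3.8600×10⁶ m.
Transfer ellipse a_t = (r₁ + r₂)/2 = 2.888×10⁶ m.
At r₁: circular v_c1 = √(μ/r₁) = 1600 m/s; transfer-perilune v_p = √[μ(2/r₁ − 1/a_t)] = 1849 m/s.
At r₂: circular v_c2 = √(μ/r₂) = 1127 m/s; transfer-apolune v_a = √[μ(2/r₂ − 1/a_t)] = 918.1 m/s.
Δv₂ = v_c2 − v_a = 209.0 m/s.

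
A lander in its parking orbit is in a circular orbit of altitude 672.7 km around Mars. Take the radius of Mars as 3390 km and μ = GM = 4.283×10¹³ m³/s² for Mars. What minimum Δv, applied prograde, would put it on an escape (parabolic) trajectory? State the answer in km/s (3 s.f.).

Δv ≈ 1.34 km/s

r = 3390 + 672.7 = 4062.7 km = 4.0627×10⁶ m.
Circular speed v_c = √(μ/r) = 3247 m/s.
Escape speed v_esc = √(2μ/r) = √2 × v_c = 4592 m/s.
Δv = v_esc − v_c = 1345 m/s = 1.345 km/s.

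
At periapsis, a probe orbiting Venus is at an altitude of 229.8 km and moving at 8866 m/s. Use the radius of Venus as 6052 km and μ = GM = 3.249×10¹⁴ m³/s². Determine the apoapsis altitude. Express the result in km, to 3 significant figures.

apoapsis altitude ≈ 13800 km

r_p = 6052 + 229.8 = 6281.8 km = 6.282×10⁶ m.
Specific energy ε = v²/2 − μ/r = -1.242×10⁷ J/kg, so a = −μ/(2ε) = 1.308×10⁷ m.
The apsides satisfy r_p + r_a = 2a, so the apoapsis radius is 2a − r_p = 1.988×10⁷ m = 19882 km.
Apoapsis altitude = 19882 − 6052 = 13830 km.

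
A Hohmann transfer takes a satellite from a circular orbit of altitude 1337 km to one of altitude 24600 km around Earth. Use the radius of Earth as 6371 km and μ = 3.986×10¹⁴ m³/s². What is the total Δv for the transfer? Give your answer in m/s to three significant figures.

r₁ = 6371 + 1337 = 7708.0 km = 7.7080×10⁶ m.
r₂ = 6371 + 24600 = 30971 km = 3.0971×10⁷ m.
Transfer ellipse a_t = (r₁ + r₂)/2 = 1.934×10⁷ m.
At r₁: circular v_c1 = √(μ/r₁) = 7191 m/s; transfer-perigee v_p = √[μ(2/r₁ − 1/a_t)] = 9100 m/s.
Δv₁ = v_p − v_c1 = 1909 m/s.
At r₂: circular v_c2 = √(μ/r₂) = 3587 m/s; transfer-apogee v_a = √[μ(2/r₂ − 1/a_t)] = 2265 m/s.
Δv₂ = v_c2 − v_a = 1323 m/s.
Total Δv = Δv₁ + Δv₂ = 3232 m/s.

Δv_total ≈ 3230 m/s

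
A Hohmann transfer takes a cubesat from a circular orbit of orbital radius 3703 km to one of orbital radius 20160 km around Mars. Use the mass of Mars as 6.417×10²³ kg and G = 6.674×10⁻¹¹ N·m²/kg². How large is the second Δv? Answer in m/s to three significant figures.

Δv ≈ 646 m/s

μ = GM = 6.674×10⁻¹¹ × 6.417×10²³ = 4.283×10¹³ m³/s².
r₁ = 3703 km = 3.703×10⁶ m.
r₂ = 20160 km = 2.016×10⁷ m.
Transfer ellipse a_t = (r₁ + r₂)/2 = 1.193×10⁷ m.
At r₁: circular v_c1 = √(μ/r₁) = 3401 m/s; transfer-periapsis v_p = √[μ(2/r₁ − 1/a_t)] = 4421 m/s.
At r₂: circular v_c2 = √(μ/r₂) = 1458 m/s; transfer-apoapsis v_a = √[μ(2/r₂ − 1/a_t)] = 812.0 m/s.
Δv₂ = v_c2 − v_a = 645.5 m/s.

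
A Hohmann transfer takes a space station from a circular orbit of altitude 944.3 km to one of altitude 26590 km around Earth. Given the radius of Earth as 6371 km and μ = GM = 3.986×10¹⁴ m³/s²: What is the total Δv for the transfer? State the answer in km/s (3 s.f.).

r₁ = 6371 + 944.3 = 7315.3 km = 7.3153×10⁶ m.
r₂ = 6371 + 26590 = 32961 km = 3.2961×10⁷ m.
Transfer ellipse a_t = (r₁ + r₂)/2 = 2.014×10⁷ m.
At r₁: circular v_c1 = √(μ/r₁) = 7382 m/s; transfer-perigee v_p = √[μ(2/r₁ − 1/a_t)] = 9444 m/s.
Δv₁ = v_p − v_c1 = 2062 m/s.
At r₂: circular v_c2 = √(μ/r₂) = 3478 m/s; transfer-apogee v_a = √[μ(2/r₂ − 1/a_t)] = 2096 m/s.
Δv₂ = v_c2 − v_a = 1382 m/s.
Total Δv = Δv₁ + Δv₂ = 3444 m/s = 3.444 km/s.

Δv_total ≈ 3.44 km/s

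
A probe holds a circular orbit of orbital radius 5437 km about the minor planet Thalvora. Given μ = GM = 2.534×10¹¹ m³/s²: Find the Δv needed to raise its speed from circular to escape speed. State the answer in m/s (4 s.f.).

Δv ≈ 89.42 m/s

r = 5437 km = 5.437×10⁶ m.
Circular speed v_c = √(μ/r) = 215.9 m/s.
Escape speed v_esc = √(2μ/r) = √2 × v_c = 305.3 m/s.
Δv = v_esc − v_c = 89.42 m/s.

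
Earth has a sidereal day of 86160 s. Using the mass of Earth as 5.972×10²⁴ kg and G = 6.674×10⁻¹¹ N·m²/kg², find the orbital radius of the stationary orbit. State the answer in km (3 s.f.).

μ = GM = 6.674×10⁻¹¹ × 5.972×10²⁴ = 3.986×10¹⁴ m³/s².
A synchronous orbit has period T, so by Kepler's third law a = (μT²/4π²)^(1/3).
μT²/4π² = 3.986×10¹⁴ × (8.616×10⁴)² / 39.48 = 7.495×10²² m³.
a = 4.216×10⁷ m = 42162 km.

r_sync ≈ 42200 km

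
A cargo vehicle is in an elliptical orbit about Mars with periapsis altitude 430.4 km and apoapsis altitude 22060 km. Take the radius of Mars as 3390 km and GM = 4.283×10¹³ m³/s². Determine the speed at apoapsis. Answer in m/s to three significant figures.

v ≈ 663 m/s

r_p = 3390 + 430.4 = 3820.4 km = 3.8204×10⁶ m.
r_a = 3390 + 22060 = 25450 km = 2.5450×10⁷ m.
Semi-major axis a = (r_p + r_a)/2 = 14635 km = 1.464×10⁷ m.
Vis-viva: v² = μ(2/r − 1/a) = 4.283×10¹³ × (7.859×10⁻⁸ − 6.833×10⁻⁸) = 4.393×10⁵ m²/s².
v = 662.8 m/s.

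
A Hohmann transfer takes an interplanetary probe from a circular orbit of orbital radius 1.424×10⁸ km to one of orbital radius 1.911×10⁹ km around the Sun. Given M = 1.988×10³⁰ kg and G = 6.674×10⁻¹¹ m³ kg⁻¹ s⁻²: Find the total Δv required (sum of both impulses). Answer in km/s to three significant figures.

Δv_total ≈ 16.3 km/s

μ = GM = 6.674×10⁻¹¹ × 1.988×10³⁰ = 1.327×10²⁰ m³/s².
r₁ = 1.424×10⁸ km = 1.424×10¹¹ m.
r₂ = 1.911×10⁹ km = 1.911×10¹² m.
Transfer ellipse a_t = (r₁ + r₂)/2 = 1.027×10¹² m.
At r₁: circular v_c1 = √(μ/r₁) = 30520 m/s; transfer-perihelion v_p = √[μ(2/r₁ − 1/a_t)] = 41640 m/s.
Δv₁ = v_p − v_c1 = 11120 m/s.
At r₂: circular v_c2 = √(μ/r₂) = 8332 m/s; transfer-aphelion v_a = √[μ(2/r₂ − 1/a_t)] = 3103 m/s.
Δv₂ = v_c2 − v_a = 5229 m/s.
Total Δv = Δv₁ + Δv₂ = 16350 m/s = 16.35 km/s.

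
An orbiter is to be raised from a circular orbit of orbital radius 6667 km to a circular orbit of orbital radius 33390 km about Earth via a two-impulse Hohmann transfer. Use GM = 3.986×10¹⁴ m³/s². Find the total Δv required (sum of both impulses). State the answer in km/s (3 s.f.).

Δv_total ≈ 3.71 km/s

r₁ = 6667 km = 6.667×10⁶ m.
r₂ = 33390 km = 3.339×10⁷ m.
Transfer ellipse a_t = (r₁ + r₂)/2 = 2.003×10⁷ m.
At r₁: circular v_c1 = √(μ/r₁) = 7732 m/s; transfer-perigee v_p = √[μ(2/r₁ − 1/a_t)] = 9984 m/s.
Δv₁ = v_p − v_c1 = 2251 m/s.
At r₂: circular v_c2 = √(μ/r₂) = 3455 m/s; transfer-apogee v_a = √[μ(2/r₂ − 1/a_t)] = 1993 m/s.
Δv₂ = v_c2 − v_a = 1462 m/s.
Total Δv = Δv₁ + Δv₂ = 3713 m/s = 3.713 km/s.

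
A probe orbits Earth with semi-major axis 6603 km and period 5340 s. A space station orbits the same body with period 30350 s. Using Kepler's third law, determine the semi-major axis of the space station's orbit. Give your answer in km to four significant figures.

a₂ ≈ 21030 km

Kepler's third law: a³ ∝ T², so a₂ = a₁ (T₂/T₁)^(2/3).
T₂/T₁ = 5.684, (T₂/T₁)^(2/3) = 3.185.
a₂ = 6603 × 3.185 = 21030 km.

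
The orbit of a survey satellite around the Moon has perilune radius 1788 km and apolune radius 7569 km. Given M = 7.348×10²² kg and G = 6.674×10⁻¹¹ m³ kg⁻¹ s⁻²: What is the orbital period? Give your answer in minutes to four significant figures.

T ≈ 478.5 minutes

μ = GM = 6.674×10⁻¹¹ × 7.348×10²² = 4.904×10¹² m³/s².
Semi-major axis a = (r_p + r_a)/2 = (1788.0 + 7569.0)/2 = 4678.5 km = 4.678×10⁶ m.
By Kepler's third law T = 2π√(a³/μ) = 2π × 4.570×10³ = 2.871×10⁴ s.
= 478.5 minutes.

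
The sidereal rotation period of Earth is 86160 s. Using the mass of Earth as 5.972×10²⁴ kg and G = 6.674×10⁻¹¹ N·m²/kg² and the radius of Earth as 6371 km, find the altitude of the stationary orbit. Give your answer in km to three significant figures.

μ = GM = 6.674×10⁻¹¹ × 5.972×10²⁴ = 3.986×10¹⁴ m³/s².
A synchronous orbit has period T, so by Kepler's third law a = (μT²/4π²)^(1/3).
μT²/4π² = 3.986×10¹⁴ × (8.616×10⁴)² / 39.48 = 7.495×10²² m³.
a = 4.216×10⁷ m = 42162 km.
Altitude h = a − R = 42162 − 6371 = 35791 km.

h_sync ≈ 35800 km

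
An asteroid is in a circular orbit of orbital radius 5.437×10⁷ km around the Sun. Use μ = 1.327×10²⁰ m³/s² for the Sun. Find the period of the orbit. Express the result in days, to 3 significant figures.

r = 5.437×10⁷ km = 5.437×10¹⁰ m.
Kepler's third law: T = 2π√(r³/μ) = 2π√((5.437×10¹⁰)³ / 1.327×10²⁰).
r³/μ = 1.211×10¹² s², so T = 2π × 1.101×10⁶ = 6.915×10⁶ s.
Converting: 6.915×10⁶ s ÷ 86400 = 80.03 days.

T ≈ 80.0 days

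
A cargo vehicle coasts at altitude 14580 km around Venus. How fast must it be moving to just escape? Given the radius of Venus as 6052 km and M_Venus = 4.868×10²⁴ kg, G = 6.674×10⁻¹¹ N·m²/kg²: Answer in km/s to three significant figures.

v_esc ≈ 5.61 km/s

μ = GM = 6.674×10⁻¹¹ × 4.868×10²⁴ = 3.249×10¹⁴ m³/s².
r = 6052 + 14580 = 20632 km = 2.0632×10⁷ m.
Escape speed v_esc = √(2μ/r) = √(2 × 3.249×10¹⁴ / 2.063×10⁷) = √(3.149×10⁷) = 5612 m/s.
= 5.612 km/s.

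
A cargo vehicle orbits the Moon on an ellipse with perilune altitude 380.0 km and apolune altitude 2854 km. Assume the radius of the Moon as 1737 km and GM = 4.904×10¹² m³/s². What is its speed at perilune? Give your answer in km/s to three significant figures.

v ≈ 1.78 km/s

r_p = 1737 + 380.0 = 2117.0 km = 2.1170×10⁶ m.
r_a = 1737 + 2854 = 4591.0 km = 4.5910×10⁶ m.
Semi-major axis a = (r_p + r_a)/2 = 3354.0 km = 3.354×10⁶ m.
Vis-viva: v² = μ(2/r − 1/a) = 4.904×10¹² × (9.447×10⁻⁷ − 2.982×10⁻⁷) = 3.171×10⁶ m²/s².
v = 1781 m/s = 1.781 km/s.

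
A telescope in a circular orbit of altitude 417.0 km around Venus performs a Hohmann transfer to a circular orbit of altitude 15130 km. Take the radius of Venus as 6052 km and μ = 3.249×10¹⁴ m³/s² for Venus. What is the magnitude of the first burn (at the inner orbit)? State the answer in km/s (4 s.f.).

Δv ≈ 1.685 km/s

r₁ = 6052 + 417.0 = 6469.0 km = 6.4690×10⁶ m.
r₂ = 6052 + 15130 = 21182 km = 2.1182×10⁷ m.
Transfer ellipse a_t = (r₁ + r₂)/2 = 1.383×10⁷ m.
At r₁: circular v_c1 = √(μ/r₁) = 7087 m/s; transfer-periapsis v_p = √[μ(2/r₁ − 1/a_t)] = 8772 m/s.
Δv₁ = v_p − v_c1 = 1685 m/s.
= 1.685 km/s.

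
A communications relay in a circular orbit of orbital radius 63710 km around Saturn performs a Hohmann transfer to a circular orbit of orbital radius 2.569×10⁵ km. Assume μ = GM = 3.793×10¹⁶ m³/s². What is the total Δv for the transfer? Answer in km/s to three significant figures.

Δv_total ≈ 11.0 km/s

r₁ = 63710 km = 6.371×10⁷ m.
r₂ = 2.569×10⁵ km = 2.569×10⁸ m.
Transfer ellipse a_t = (r₁ + r₂)/2 = 1.603×10⁸ m.
At r₁: circular v_c1 = √(μ/r₁) = 24400 m/s; transfer-perikrone v_p = √[μ(2/r₁ − 1/a_t)] = 30890 m/s.
Δv₁ = v_p − v_c1 = 6489 m/s.
At r₂: circular v_c2 = √(μ/r₂) = 12150 m/s; transfer-apokrone v_a = √[μ(2/r₂ − 1/a_t)] = 7660 m/s.
Δv₂ = v_c2 − v_a = 4491 m/s.
Total Δv = Δv₁ + Δv₂ = 10980 m/s = 10.98 km/s.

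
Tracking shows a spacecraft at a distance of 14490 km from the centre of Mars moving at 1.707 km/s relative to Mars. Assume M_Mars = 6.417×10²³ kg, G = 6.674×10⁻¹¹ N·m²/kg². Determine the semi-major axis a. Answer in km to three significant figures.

μ = GM = 6.674×10⁻¹¹ × 6.417×10²³ = 4.283×10¹³ m³/s².
r = 1.449×10⁷ m.
Specific orbital energy ε = v²/2 − μ/r = (1707)²/2 − 4.283×10¹³/1.449×10⁷ = -1.499×10⁶ J/kg.
Since ε = −μ/(2a), a = −μ/(2ε) = 1.429×10⁷ m = 14288 km.

a ≈ 14300 km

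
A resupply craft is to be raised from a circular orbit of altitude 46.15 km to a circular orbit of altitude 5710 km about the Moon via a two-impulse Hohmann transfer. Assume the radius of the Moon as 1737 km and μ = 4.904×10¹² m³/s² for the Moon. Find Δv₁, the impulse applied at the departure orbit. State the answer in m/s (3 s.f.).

Δv ≈ 448 m/s

r₁ = 1737 + 46.15 = 1783.2 km = 1.7832×10⁶ m.
r₂ = 1737 + 5710 = 7447.0 km = 7.4470×10⁶ m.
Transfer ellipse a_t = (r₁ + r₂)/2 = 4.615×10⁶ m.
At r₁: circular v_c1 = √(μ/r₁) = 1658 m/s; transfer-perilune v_p = √[μ(2/r₁ − 1/a_t)] = 2107 m/s.
Δv₁ = v_p − v_c1 = 448.2 m/s.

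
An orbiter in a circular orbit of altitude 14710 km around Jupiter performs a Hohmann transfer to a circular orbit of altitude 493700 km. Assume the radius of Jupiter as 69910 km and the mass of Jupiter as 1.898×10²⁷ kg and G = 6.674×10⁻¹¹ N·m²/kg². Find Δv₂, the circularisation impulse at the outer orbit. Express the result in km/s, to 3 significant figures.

μ = GM = 6.674×10⁻¹¹ × 1.898×10²⁷ = 1.267×10¹⁷ m³/s².
r₁ = 69910 + 14710 = 84620 km = 8.4620×10⁷ m.
r₂ = 69910 + 493700 = 563610 km = 5.6361×10⁸ m.
Transfer ellipse a_t = (r₁ + r₂)/2 = 3.241×10⁸ m.
At r₁: circular v_c1 = √(μ/r₁) = 38690 m/s; transfer-perijove v_p = √[μ(2/r₁ − 1/a_t)] = 51020 m/s.
At r₂: circular v_c2 = √(μ/r₂) = 14990 m/s; transfer-apojove v_a = √[μ(2/r₂ − 1/a_t)] = 7660 m/s.
Δv₂ = v_c2 − v_a = 7332 m/s.
= 7.332 km/s.

Δv ≈ 7.33 km/s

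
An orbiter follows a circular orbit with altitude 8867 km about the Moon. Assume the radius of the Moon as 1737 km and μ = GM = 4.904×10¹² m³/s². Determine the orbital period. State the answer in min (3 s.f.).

r = 1737 + 8867 = 10604 km = 1.0604×10⁷ m.
Kepler's third law: T = 2π√(r³/μ) = 2π√((1.060×10⁷)³ / 4.904×10¹²).
r³/μ = 2.431×10⁸ s², so T = 2π × 1.559×10⁴ = 9.797×10⁴ s.
Converting: 9.797×10⁴ s ÷ 60.00 = 1633 min.

T ≈ 1630 min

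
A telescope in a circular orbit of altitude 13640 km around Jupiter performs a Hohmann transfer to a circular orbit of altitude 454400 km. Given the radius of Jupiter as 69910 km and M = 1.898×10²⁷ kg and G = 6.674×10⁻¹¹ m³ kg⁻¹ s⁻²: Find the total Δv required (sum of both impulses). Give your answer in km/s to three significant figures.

μ = GM = 6.674×10⁻¹¹ × 1.898×10²⁷ = 1.267×10¹⁷ m³/s².
r₁ = 69910 + 13640 = 83550 km = 8.3550×10⁷ m.
r₂ = 69910 + 454400 = 524310 km = 5.2431×10⁸ m.
Transfer ellipse a_t = (r₁ + r₂)/2 = 3.039×10⁸ m.
At r₁: circular v_c1 = √(μ/r₁) = 38940 m/s; transfer-perijove v_p = √[μ(2/r₁ − 1/a_t)] = 51140 m/s.
Δv₁ = v_p − v_c1 = 12200 m/s.
At r₂: circular v_c2 = √(μ/r₂) = 15540 m/s; transfer-apojove v_a = √[μ(2/r₂ − 1/a_t)] = 8150 m/s.
Δv₂ = v_c2 − v_a = 7394 m/s.
Total Δv = Δv₁ + Δv₂ = 19600 m/s = 19.60 km/s.

Δv_total ≈ 19.6 km/s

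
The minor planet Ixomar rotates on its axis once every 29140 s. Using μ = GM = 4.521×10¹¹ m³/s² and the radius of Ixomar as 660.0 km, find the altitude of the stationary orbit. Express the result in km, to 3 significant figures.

h_sync ≈ 1470 km

A synchronous orbit has period T, so by Kepler's third law a = (μT²/4π²)^(1/3).
μT²/4π² = 4.521×10¹¹ × (2.914×10⁴)² / 39.48 = 9.724×10¹⁸ m³.
a = 2.134×10⁶ m = 2134.4 km.
Altitude h = a − R = 2134.4 − 660.0 = 1474.4 km.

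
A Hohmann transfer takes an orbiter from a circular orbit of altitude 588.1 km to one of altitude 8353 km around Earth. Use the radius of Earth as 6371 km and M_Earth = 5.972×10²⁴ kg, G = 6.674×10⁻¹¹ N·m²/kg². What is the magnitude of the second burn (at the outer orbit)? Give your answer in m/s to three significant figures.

Δv ≈ 1030 m/s

μ = GM = 6.674×10⁻¹¹ × 5.972×10²⁴ = 3.986×10¹⁴ m³/s².
r₁ = 6371 + 588.1 = 6959.1 km = 6.9591×10⁶ m.
r₂ = 6371 + 8353 = 14724 km = 1.4724×10⁷ m.
Transfer ellipse a_t = (r₁ + r₂)/2 = 1.084×10⁷ m.
At r₁: circular v_c1 = √(μ/r₁) = 7568 m/s; transfer-perigee v_p = √[μ(2/r₁ − 1/a_t)] = 8819 m/s.
At r₂: circular v_c2 = √(μ/r₂) = 5203 m/s; transfer-apogee v_a = √[μ(2/r₂ − 1/a_t)] = 4168 m/s.
Δv₂ = v_c2 − v_a = 1034 m/s.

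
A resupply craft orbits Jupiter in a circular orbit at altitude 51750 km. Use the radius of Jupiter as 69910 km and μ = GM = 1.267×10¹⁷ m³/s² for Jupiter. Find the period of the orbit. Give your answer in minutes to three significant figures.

T ≈ 395 minutes

r = 69910 + 51750 = 121660 km = 1.2166×10⁸ m.
Kepler's third law: T = 2π√(r³/μ) = 2π√((1.217×10⁸)³ / 1.267×10¹⁷).
r³/μ = 1.421×10⁷ s², so T = 2π × 3.770×10³ = 2.369×10⁴ s.
Converting: 2.369×10⁴ s ÷ 60.00 = 394.8 minutes.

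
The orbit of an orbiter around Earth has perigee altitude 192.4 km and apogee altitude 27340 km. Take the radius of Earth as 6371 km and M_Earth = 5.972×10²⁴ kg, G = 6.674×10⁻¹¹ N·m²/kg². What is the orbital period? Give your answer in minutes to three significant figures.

μ = GM = 6.674×10⁻¹¹ × 5.972×10²⁴ = 3.986×10¹⁴ m³/s².
r_p = 6371 + 192.4 = 6563.4 km = 6.5634×10⁶ m.
r_a = 6371 + 27340 = 33711 km = 3.3711×10⁷ m.
Semi-major axis a = (r_p + r_a)/2 = (6563.4 + 33711)/2 = 20137 km = 2.014×10⁷ m.
By Kepler's third law T = 2π√(a³/μ) = 2π × 4.526×10³ = 2.844×10⁴ s.
= 474.0 minutes.

T ≈ 474 minutes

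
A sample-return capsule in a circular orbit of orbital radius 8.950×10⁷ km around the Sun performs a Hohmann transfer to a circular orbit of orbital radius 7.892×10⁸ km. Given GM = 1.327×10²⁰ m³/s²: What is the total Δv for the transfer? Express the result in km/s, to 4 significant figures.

r₁ = 8.950×10⁷ km = 8.950×10¹⁰ m.
r₂ = 7.892×10⁸ km = 7.892×10¹¹ m.
Transfer ellipse a_t = (r₁ + r₂)/2 = 4.394×10¹¹ m.
At r₁: circular v_c1 = √(μ/r₁) = 38510 m/s; transfer-perihelion v_p = √[μ(2/r₁ − 1/a_t)] = 51610 m/s.
Δv₁ = v_p − v_c1 = 13100 m/s.
At r₂: circular v_c2 = √(μ/r₂) = 12970 m/s; transfer-aphelion v_a = √[μ(2/r₂ − 1/a_t)] = 5853 m/s.
Δv₂ = v_c2 − v_a = 7114 m/s.
Total Δv = Δv₁ + Δv₂ = 20220 m/s = 20.22 km/s.

Δv_total ≈ 20.22 km/s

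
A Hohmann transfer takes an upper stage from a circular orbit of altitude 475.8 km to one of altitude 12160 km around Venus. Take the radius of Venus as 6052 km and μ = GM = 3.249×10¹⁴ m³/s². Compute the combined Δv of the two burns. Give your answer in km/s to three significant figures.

Δv_total ≈ 2.66 km/s

r₁ = 6052 + 475.8 = 6527.8 km = 6.5278×10⁶ m.
r₂ = 6052 + 12160 = 18212 km = 1.8212×10⁷ m.
Transfer ellipse a_t = (r₁ + r₂)/2 = 1.237×10⁷ m.
At r₁: circular v_c1 = √(μ/r₁) = 7055 m/s; transfer-periapsis v_p = √[μ(2/r₁ − 1/a_t)] = 8560 m/s.
Δv₁ = v_p − v_c1 = 1505 m/s.
At r₂: circular v_c2 = √(μ/r₂) = 4224 m/s; transfer-apoapsis v_a = √[μ(2/r₂ − 1/a_t)] = 3068 m/s.
Δv₂ = v_c2 − v_a = 1155 m/s.
Total Δv = Δv₁ + Δv₂ = 2661 m/s = 2.661 km/s.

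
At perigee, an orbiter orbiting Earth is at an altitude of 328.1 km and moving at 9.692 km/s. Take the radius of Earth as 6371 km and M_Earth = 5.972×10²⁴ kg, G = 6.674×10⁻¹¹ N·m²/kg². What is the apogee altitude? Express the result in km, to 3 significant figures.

μ = GM = 6.674×10⁻¹¹ × 5.972×10²⁴ = 3.986×10¹⁴ m³/s².
r_p = 6371 + 328.1 = 6699.1 km = 6.699×10⁶ m.
Specific energy ε = v²/2 − μ/r = -1.253×10⁷ J/kg, so a = −μ/(2ε) = 1.591×10⁷ m.
The apsides satisfy r_p + r_a = 2a, so the apogee radius is 2a − r_p = 2.511×10⁷ m = 25113 km.
Apogee altitude = 25113 − 6371 = 18742 km.

apogee altitude ≈ 18700 km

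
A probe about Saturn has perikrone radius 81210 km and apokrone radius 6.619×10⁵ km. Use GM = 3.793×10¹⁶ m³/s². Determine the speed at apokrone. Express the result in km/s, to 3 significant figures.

v ≈ 3.54 km/s

Semi-major axis a = (r_p + r_a)/2 = 3.7156×10⁵ km = 3.716×10⁸ m.
Vis-viva: v² = μ(2/r − 1/a) = 3.793×10¹⁶ × (3.022×10⁻⁹ − 2.691×10⁻⁹) = 1.252×10⁷ m²/s².
v = 3539 m/s = 3.539 km/s.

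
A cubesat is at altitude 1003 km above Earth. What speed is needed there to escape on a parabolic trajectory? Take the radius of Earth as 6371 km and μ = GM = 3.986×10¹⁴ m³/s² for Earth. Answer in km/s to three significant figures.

v_esc ≈ 10.4 km/s

r = 6371 + 1003 = 7374.0 km = 7.3740×10⁶ m.
Escape speed v_esc = √(2μ/r) = √(2 × 3.986×10¹⁴ / 7.374×10⁶) = √(1.081×10⁸) = 10400 m/s.
= 10.40 km/s.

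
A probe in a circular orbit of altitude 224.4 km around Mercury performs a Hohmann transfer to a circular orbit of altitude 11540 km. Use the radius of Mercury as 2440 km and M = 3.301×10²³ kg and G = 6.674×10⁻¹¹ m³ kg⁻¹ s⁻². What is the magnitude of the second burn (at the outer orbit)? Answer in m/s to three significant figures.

μ = GM = 6.674×10⁻¹¹ × 3.301×10²³ = 2.203×10¹³ m³/s².
r₁ = 2440 + 224.4 = 2664.4 km = 2.6644×10⁶ m.
r₂ = 2440 + 11540 = 13980 km = 1.3980×10⁷ m.
Transfer ellipse a_t = (r₁ + r₂)/2 = 8.322×10⁶ m.
At r₁: circular v_c1 = √(μ/r₁) = 2876 m/s; transfer-periherm v_p = √[μ(2/r₁ − 1/a_t)] = 3727 m/s.
At r₂: circular v_c2 = √(μ/r₂) = 1255 m/s; transfer-apoherm v_a = √[μ(2/r₂ − 1/a_t)] = 710.3 m/s.
Δv₂ = v_c2 − v_a = 545.0 m/s.

Δv ≈ 545 m/s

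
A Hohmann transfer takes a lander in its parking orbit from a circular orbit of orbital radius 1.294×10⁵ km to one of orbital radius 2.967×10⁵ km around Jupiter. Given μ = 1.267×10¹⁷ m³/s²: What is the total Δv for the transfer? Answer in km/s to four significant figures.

Δv_total ≈ 10.20 km/s

r₁ = 1.294×10⁵ km = 1.294×10⁸ m.
r₂ = 2.967×10⁵ km = 2.967×10⁸ m.
Transfer ellipse a_t = (r₁ + r₂)/2 = 2.130×10⁸ m.
At r₁: circular v_c1 = √(μ/r₁) = 31290 m/s; transfer-perijove v_p = √[μ(2/r₁ − 1/a_t)] = 36930 m/s.
Δv₁ = v_p − v_c1 = 5635 m/s.
At r₂: circular v_c2 = √(μ/r₂) = 20660 m/s; transfer-apojove v_a = √[μ(2/r₂ − 1/a_t)] = 16100 m/s.
Δv₂ = v_c2 − v_a = 4560 m/s.
Total Δv = Δv₁ + Δv₂ = 10200 m/s = 10.20 km/s.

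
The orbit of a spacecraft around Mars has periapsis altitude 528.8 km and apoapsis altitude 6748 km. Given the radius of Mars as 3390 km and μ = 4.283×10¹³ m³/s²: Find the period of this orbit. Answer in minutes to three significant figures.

T ≈ 298 minutes

r_p = 3390 + 528.8 = 3918.8 km = 3.9188×10⁶ m.
r_a = 3390 + 6748 = 10138 km = 1.0138×10⁷ m.
Semi-major axis a = (r_p + r_a)/2 = (3918.8 + 10138)/2 = 7028.4 km = 7.028×10⁶ m.
By Kepler's third law T = 2π√(a³/μ) = 2π × 2.847×10³ = 1.789×10⁴ s.
= 298.2 minutes.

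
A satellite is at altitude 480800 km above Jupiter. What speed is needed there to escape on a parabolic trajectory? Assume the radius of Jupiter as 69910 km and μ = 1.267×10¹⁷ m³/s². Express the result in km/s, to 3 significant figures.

v_esc ≈ 21.5 km/s

r = 69910 + 480800 = 550710 km = 5.5071×10⁸ m.
Escape speed v_esc = √(2μ/r) = √(2 × 1.267×10¹⁷ / 5.507×10⁸) = √(4.601×10⁸) = 21450 m/s.
= 21.45 km/s.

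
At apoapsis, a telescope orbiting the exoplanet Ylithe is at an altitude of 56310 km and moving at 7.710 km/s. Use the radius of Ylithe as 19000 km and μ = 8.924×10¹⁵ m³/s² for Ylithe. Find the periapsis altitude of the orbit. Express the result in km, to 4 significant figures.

periapsis altitude ≈ 6214 km

r_a = 19000 + 56310 = 75310 km = 7.531×10⁷ m.
Specific energy ε = v²/2 − μ/r = -8.877×10⁷ J/kg, so a = −μ/(2ε) = 5.026×10⁷ m.
The apsides satisfy r_p + r_a = 2a, so the periapsis radius is 2a − r_a = 2.521×10⁷ m = 25214 km.
Periapsis altitude = 25214 − 19000 = 6214.0 km.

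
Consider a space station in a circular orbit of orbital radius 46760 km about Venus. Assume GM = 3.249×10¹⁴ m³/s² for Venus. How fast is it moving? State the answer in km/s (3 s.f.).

v ≈ 2.64 km/s

r = 46760 km = 4.676×10⁷ m.
For a circular orbit v = √(μ/r) = √(3.249×10¹⁴ / 4.676×10⁷) = √(6.948×10⁶) = 2636 m/s.
That is 2.636 km/s.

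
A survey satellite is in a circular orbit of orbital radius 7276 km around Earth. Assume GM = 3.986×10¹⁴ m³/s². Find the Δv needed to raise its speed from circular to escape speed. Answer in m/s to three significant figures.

Δv ≈ 3070 m/s

r = 7276 km = 7.276×10⁶ m.
Circular speed v_c = √(μ/r) = 7402 m/s.
Escape speed v_esc = √(2μ/r) = √2 × v_c = 10470 m/s.
Δv = v_esc − v_c = 3066 m/s.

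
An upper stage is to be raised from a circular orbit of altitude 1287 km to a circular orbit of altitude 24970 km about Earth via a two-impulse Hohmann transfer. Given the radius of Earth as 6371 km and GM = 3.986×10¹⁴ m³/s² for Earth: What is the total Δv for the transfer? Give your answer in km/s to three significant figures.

Δv_total ≈ 3.26 km/s

r₁ = 6371 + 1287 = 7658.0 km = 7.6580×10⁶ m.
r₂ = 6371 + 24970 = 31341 km = 3.1341×10⁷ m.
Transfer ellipse a_t = (r₁ + r₂)/2 = 1.950×10⁷ m.
At r₁: circular v_c1 = √(μ/r₁) = 7215 m/s; transfer-perigee v_p = √[μ(2/r₁ − 1/a_t)] = 9147 m/s.
Δv₁ = v_p − v_c1 = 1932 m/s.
At r₂: circular v_c2 = √(μ/r₂) = 3566 m/s; transfer-apogee v_a = √[μ(2/r₂ − 1/a_t)] = 2235 m/s.
Δv₂ = v_c2 − v_a = 1331 m/s.
Total Δv = Δv₁ + Δv₂ = 3263 m/s = 3.263 km/s.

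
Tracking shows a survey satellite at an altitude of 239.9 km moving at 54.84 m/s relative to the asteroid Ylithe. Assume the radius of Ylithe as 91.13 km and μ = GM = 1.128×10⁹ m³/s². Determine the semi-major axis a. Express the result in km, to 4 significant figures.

r = 91.13 + 239.9 = 331.03 km = 3.310×10⁵ m.
Vis-viva rearranged: 1/a = 2/r − v²/μ = 6.042×10⁻⁶ − 2.666×10⁻⁶ = 3.376×10⁻⁶ m⁻¹.
a = 2.962×10⁵ m = 296.24 km.

a ≈ 296.2 km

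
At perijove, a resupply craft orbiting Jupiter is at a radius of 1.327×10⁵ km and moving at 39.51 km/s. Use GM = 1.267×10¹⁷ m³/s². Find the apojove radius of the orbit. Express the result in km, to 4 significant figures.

r_p = 1.327×10⁸ m.
Specific energy ε = v²/2 − μ/r = -1.743×10⁸ J/kg, so a = −μ/(2ε) = 3.635×10⁸ m.
The apsides satisfy r_p + r_a = 2a, so the apojove radius is 2a − r_p = 5.944×10⁸ m = 5.9435×10⁵ km.

apojove radius ≈ 5.944×10⁵ km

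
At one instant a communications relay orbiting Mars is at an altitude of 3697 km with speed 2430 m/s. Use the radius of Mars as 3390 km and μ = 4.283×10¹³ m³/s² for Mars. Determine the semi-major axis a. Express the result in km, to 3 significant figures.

a ≈ 6930 km

r = 3390 + 3697 = 7087.0 km = 7.087×10⁶ m.
Vis-viva rearranged: 1/a = 2/r − v²/μ = 2.822×10⁻⁷ − 1.379×10⁻⁷ = 1.443×10⁻⁷ m⁻¹.
a = 6.928×10⁶ m = 6928.2 km.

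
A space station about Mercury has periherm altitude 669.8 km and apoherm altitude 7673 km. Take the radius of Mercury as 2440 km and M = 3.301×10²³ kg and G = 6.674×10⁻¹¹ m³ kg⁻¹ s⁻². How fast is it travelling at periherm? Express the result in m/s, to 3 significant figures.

μ = GM = 6.674×10⁻¹¹ × 3.301×10²³ = 2.203×10¹³ m³/s².
r_p = 2440 + 669.8 = 3109.8 km = 3.1098×10⁶ m.
r_a = 2440 + 7673 = 10113 km = 1.0113×10⁷ m.
Semi-major axis a = (r_p + r_a)/2 = 6611.4 km = 6.611×10⁶ m.
Vis-viva: v² = μ(2/r − 1/a) = 2.203×10¹³ × (6.431×10⁻⁷ − 1.513×10⁻⁷) = 1.084×10⁷ m²/s².
v = 3292 m/s.

v ≈ 3290 m/s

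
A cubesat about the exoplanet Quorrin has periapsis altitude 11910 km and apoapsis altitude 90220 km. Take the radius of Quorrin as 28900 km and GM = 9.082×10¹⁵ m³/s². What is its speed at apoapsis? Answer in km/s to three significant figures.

r_p = 28900 + 11910 = 40810 km = 4.0810×10⁷ m.
r_a = 28900 + 90220 = 119120 km = 1.1912×10⁸ m.
Semi-major axis a = (r_p + r_a)/2 = 79965 km = 7.996×10⁷ m.
Vis-viva: v² = μ(2/r − 1/a) = 9.082×10¹⁵ × (1.679×10⁻⁸ − 1.251×10⁻⁸) = 3.891×10⁷ m²/s².
v = 6238 m/s = 6.238 km/s.

v ≈ 6.24 km/s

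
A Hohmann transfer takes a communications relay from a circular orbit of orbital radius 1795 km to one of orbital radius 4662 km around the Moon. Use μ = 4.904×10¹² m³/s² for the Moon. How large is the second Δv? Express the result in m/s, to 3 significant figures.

Δv ≈ 261 m/s

r₁ = 1795 km = 1.795×10⁶ m.
r₂ = 4662 km = 4.662×10⁶ m.
Transfer ellipse a_t = (r₁ + r₂)/2 = 3.228×10⁶ m.
At r₁: circular v_c1 = √(μ/r₁) = 1653 m/s; transfer-perilune v_p = √[μ(2/r₁ − 1/a_t)] = 1986 m/s.
At r₂: circular v_c2 = √(μ/r₂) = 1026 m/s; transfer-apolune v_a = √[μ(2/r₂ − 1/a_t)] = 764.8 m/s.
Δv₂ = v_c2 − v_a = 260.9 m/s.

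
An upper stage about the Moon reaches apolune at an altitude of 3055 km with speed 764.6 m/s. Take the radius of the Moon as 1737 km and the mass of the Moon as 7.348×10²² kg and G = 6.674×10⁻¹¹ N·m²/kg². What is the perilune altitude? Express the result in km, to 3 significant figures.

perilune altitude ≈ 179 km

μ = GM = 6.674×10⁻¹¹ × 7.348×10²² = 4.904×10¹² m³/s².
r_a = 1737 + 3055 = 4792.0 km = 4.792×10⁶ m.
Specific energy ε = v²/2 − μ/r = -7.311×10⁵ J/kg, so a = −μ/(2ε) = 3.354×10⁶ m.
The apsides satisfy r_p + r_a = 2a, so the perilune radius is 2a − r_a = 1.916×10⁶ m = 1916.0 km.
Perilune altitude = 1916.0 − 1737 = 178.99 km.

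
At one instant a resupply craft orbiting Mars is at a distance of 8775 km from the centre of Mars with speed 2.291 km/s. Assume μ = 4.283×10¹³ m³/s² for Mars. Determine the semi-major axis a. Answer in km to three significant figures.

r = 8.775×10⁶ m.
Specific orbital energy ε = v²/2 − μ/r = (2291)²/2 − 4.283×10¹³/8.775×10⁶ = -2.257×10⁶ J/kg.
Since ε = −μ/(2a), a = −μ/(2ε) = 9.490×10⁶ m = 9490.1 km.

a ≈ 9490 km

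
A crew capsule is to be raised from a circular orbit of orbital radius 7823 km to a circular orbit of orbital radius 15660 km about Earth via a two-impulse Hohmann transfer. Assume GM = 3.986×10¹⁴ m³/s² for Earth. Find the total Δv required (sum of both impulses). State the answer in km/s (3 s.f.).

r₁ = 7823 km = 7.823×10⁶ m.
r₂ = 15660 km = 1.566×10⁷ m.
Transfer ellipse a_t = (r₁ + r₂)/2 = 1.174×10⁷ m.
At r₁: circular v_c1 = √(μ/r₁) = 7138 m/s; transfer-perigee v_p = √[μ(2/r₁ − 1/a_t)] = 8244 m/s.
Δv₁ = v_p − v_c1 = 1105 m/s.
At r₂: circular v_c2 = √(μ/r₂) = 5045 m/s; transfer-apogee v_a = √[μ(2/r₂ − 1/a_t)] = 4118 m/s.
Δv₂ = v_c2 − v_a = 927.0 m/s.
Total Δv = Δv₁ + Δv₂ = 2033 m/s = 2.033 km/s.

Δv_total ≈ 2.03 km/s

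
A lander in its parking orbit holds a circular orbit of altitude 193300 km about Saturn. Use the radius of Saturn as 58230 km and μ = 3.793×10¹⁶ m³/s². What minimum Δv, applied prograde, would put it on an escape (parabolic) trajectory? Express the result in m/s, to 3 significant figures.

Δv ≈ 5090 m/s

r = 58230 + 193300 = 251530 km = 2.5153×10⁸ m.
Circular speed v_c = √(μ/r) = 12280 m/s.
Escape speed v_esc = √(2μ/r) = √2 × v_c = 17370 m/s.
Δv = v_esc − v_c = 5087 m/s.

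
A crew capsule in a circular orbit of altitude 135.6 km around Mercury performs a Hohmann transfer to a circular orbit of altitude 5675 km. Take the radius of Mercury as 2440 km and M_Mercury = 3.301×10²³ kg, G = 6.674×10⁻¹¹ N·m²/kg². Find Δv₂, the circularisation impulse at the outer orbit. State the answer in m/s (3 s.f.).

Δv ≈ 504 m/s

μ = GM = 6.674×10⁻¹¹ × 3.301×10²³ = 2.203×10¹³ m³/s².
r₁ = 2440 + 135.6 = 2575.6 km = 2.5756×10⁶ m.
r₂ = 2440 + 5675 = 8115.0 km = 8.1150×10⁶ m.
Transfer ellipse a_t = (r₁ + r₂)/2 = 5.345×10⁶ m.
At r₁: circular v_c1 = √(μ/r₁) = 2925 m/s; transfer-periherm v_p = √[μ(2/r₁ − 1/a_t)] = 3604 m/s.
At r₂: circular v_c2 = √(μ/r₂) = 1648 m/s; transfer-apoherm v_a = √[μ(2/r₂ − 1/a_t)] = 1144 m/s.
Δv₂ = v_c2 − v_a = 503.9 m/s.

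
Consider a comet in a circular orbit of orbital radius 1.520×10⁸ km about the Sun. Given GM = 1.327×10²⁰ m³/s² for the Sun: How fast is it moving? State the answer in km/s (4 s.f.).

v ≈ 29.55 km/s

r = 1.520×10⁸ km = 1.520×10¹¹ m.
For a circular orbit v = √(μ/r) = √(1.327×10²⁰ / 1.520×10¹¹) = √(8.730×10⁸) = 29550 m/s.
That is 29.55 km/s.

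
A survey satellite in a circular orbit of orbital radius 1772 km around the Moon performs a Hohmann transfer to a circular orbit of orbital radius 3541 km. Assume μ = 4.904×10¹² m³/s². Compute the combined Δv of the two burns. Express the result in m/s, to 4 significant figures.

r₁ = 1772 km = 1.772×10⁶ m.
r₂ = 3541 km = 3.541×10⁶ m.
Transfer ellipse a_t = (r₁ + r₂)/2 = 2.656×10⁶ m.
At r₁: circular v_c1 = √(μ/r₁) = 1664 m/s; transfer-perilune v_p = √[μ(2/r₁ − 1/a_t)] = 1921 m/s.
Δv₁ = v_p − v_c1 = 257.1 m/s.
At r₂: circular v_c2 = √(μ/r₂) = 1177 m/s; transfer-apolune v_a = √[μ(2/r₂ − 1/a_t)] = 961.1 m/s.
Δv₂ = v_c2 − v_a = 215.7 m/s.
Total Δv = Δv₁ + Δv₂ = 472.8 m/s.

Δv_total ≈ 472.8 m/s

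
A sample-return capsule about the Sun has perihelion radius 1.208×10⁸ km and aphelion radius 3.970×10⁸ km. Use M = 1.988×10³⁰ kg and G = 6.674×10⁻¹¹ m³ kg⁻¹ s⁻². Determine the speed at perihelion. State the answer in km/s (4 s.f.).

v ≈ 41.04 km/s

μ = GM = 6.674×10⁻¹¹ × 1.988×10³⁰ = 1.327×10²⁰ m³/s².
Semi-major axis a = (r_p + r_a)/2 = 2.5890×10⁸ km = 2.589×10¹¹ m.
Vis-viva: v² = μ(2/r − 1/a) = 1.327×10²⁰ × (1.656×10⁻¹¹ − 3.862×10⁻¹²) = 1.684×10⁹ m²/s².
v = 41040 m/s = 41.04 km/s.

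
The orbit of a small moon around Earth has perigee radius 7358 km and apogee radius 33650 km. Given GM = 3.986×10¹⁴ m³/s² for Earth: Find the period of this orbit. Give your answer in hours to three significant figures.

Semi-major axis a = (r_p + r_a)/2 = (7358.0 + 33650)/2 = 20504 km = 2.050×10⁷ m.
By Kepler's third law T = 2π√(a³/μ) = 2π × 4.650×10³ = 2.922×10⁴ s.
= 8.116 hours.

T ≈ 8.12 hours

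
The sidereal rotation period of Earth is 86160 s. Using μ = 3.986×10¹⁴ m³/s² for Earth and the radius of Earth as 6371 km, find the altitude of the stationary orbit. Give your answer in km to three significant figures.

A synchronous orbit has period T, so by Kepler's third law a = (μT²/4π²)^(1/3).
μT²/4π² = 3.986×10¹⁴ × (8.616×10⁴)² / 39.48 = 7.495×10²² m³.
a = 4.216×10⁷ m = 42163 km.
Altitude h = a − R = 42163 − 6371 = 35792 km.

h_sync ≈ 35800 km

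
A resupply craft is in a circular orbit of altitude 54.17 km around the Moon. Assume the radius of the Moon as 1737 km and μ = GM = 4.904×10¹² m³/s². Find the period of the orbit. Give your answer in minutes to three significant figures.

T ≈ 113 minutes

r = 1737 + 54.17 = 1791.2 km = 1.7912×10⁶ m.
Kepler's third law: T = 2π√(r³/μ) = 2π√((1.791×10⁶)³ / 4.904×10¹²).
r³/μ = 1.172×10⁶ s², so T = 2π × 1.083×10³ = 6.802×10³ s.
Converting: 6.802×10³ s ÷ 60.00 = 113.4 minutes.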